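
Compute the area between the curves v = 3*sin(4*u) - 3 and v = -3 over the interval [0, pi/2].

3

The difference (3*sin(4*u) - 3) - (-3) = 3*sin(4*u) changes sign at u = pi/4 inside [0, pi/2], so split the integral there.
∫[0,pi/4] (3*sin(4*u)) du = 3/2.
∫[pi/4,pi/2] (3*sin(4*u)) du = -3/2; the area of that piece is 3/2.
Total area = 3/2 + 3/2 = 3.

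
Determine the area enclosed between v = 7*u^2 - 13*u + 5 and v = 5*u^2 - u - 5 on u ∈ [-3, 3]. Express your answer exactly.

352/3

The difference (7*u^2 - 13*u + 5) - (5*u^2 - u - 5) = 2*u^2 - 12*u + 10 changes sign at u = 1 inside [-3, 3], so split the integral there.
∫[-3,1] (2*u^2 - 12*u + 10) du = 320/3.
∫[1,3] (2*u^2 - 12*u + 10) du = -32/3; the area of that piece is 32/3.
Total area = 320/3 + 32/3 = 352/3.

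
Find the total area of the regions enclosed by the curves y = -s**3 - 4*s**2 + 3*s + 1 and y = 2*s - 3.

Set the curves equal: -s**3 - 4*s**2 + 3*s + 1 = 2*s - 3, so -s**3 - 4*s**2 + s + 4 = 0, which factors as -(s - 1)*(s + 1)*(s + 4) = 0. The curves meet at s = -4, -1, 1.
On [-4, -1], y = 2*s - 3 is on top; that piece has area ∫[-4,-1] (-(-s**3 - 4*s**2 + s + 4)) ds = 63/4.
On [-1, 1], y = -s**3 - 4*s**2 + 3*s + 1 is on top; that piece has area ∫[-1,1] (-s**3 - 4*s**2 + s + 4) ds = 16/3.
Total enclosed area = 63/4 + 16/3 = 253/12.

253/12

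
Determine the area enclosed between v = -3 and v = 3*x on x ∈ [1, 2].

On [1, 2], (-3) - (3*x) = -3*x - 3 is ≤ 0 throughout, so the area is a single integral of |-3*x - 3|.
∫[1,2] (-3*x - 3) dx = -15/2; the area of that piece is 15/2.

15/2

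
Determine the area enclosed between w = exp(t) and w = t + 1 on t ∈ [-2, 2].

-4 - exp(-2) + exp(2)

On [-2, 2], (exp(t)) - (t + 1) = -t + exp(t) - 1 is ≥ 0 throughout, so the area is a single integral of |-t + exp(t) - 1|.
∫[-2,2] (-t + exp(t) - 1) dt = -4 - exp(-2) + exp(2).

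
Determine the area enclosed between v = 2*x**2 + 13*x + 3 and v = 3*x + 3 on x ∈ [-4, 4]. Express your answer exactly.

160

The difference (2*x**2 + 13*x + 3) - (3*x + 3) = 2*x**2 + 10*x changes sign at x = 0 inside [-4, 4], so split the integral there.
∫[-4,0] (2*x**2 + 10*x) dx = -112/3; the area of that piece is 112/3.
∫[0,4] (2*x**2 + 10*x) dx = 368/3.
Total area = 112/3 + 368/3 = 160.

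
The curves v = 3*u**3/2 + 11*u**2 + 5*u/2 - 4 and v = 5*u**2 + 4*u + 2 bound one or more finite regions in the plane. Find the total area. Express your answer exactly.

Set the curves equal: 3*u**3/2 + 11*u**2 + 5*u/2 - 4 = 5*u**2 + 4*u + 2, so 3*u**3/2 + 6*u**2 - 3*u/2 - 6 = 0, which factors as 3*(u - 1)*(u + 1)*(u + 4)/2 = 0. The curves meet at u = -4, -1, 1.
On [-4, -1], v = 3*u**3/2 + 11*u**2 + 5*u/2 - 4 is on top; that piece has area ∫[-4,-1] (3*u**3/2 + 6*u**2 - 3*u/2 - 6) du = 189/8.
On [-1, 1], v = 5*u**2 + 4*u + 2 is on top; that piece has area ∫[-1,1] (-(3*u**3/2 + 6*u**2 - 3*u/2 - 6)) du = 8.
Total enclosed area = 189/8 + 8 = 253/8.

253/8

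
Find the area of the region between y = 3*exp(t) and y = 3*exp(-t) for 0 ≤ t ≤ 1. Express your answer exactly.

On [0, 1], (3*exp(t)) - (3*exp(-t)) = 3*exp(t) - 3*exp(-t) is ≥ 0 throughout, so the area is a single integral of |3*exp(t) - 3*exp(-t)|.
∫[0,1] (3*exp(t) - 3*exp(-t)) dt = -6 + 3*exp(-1) + 3*exp(1).

-6 + 3*exp(-1) + 3*exp(1)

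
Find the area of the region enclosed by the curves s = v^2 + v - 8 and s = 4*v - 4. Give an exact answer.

125/6

Both boundary curves give s as a function of v, so integrate with respect to v. Setting them equal: v^2 - 3*v - 4 = 0, i.e. (v - 4)*(v + 1) = 0, so they meet at v = -1, 4.
For v in [-1, 4], s = v^2 + v - 8 is on the left; area = ∫[-1,4] (-(v^2 - 3*v - 4)) dv = 125/6.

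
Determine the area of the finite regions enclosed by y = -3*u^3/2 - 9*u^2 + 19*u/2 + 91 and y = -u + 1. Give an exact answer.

Set the curves equal: -3*u^3/2 - 9*u^2 + 19*u/2 + 91 = -u + 1, so -3*u^3/2 - 9*u^2 + 21*u/2 + 90 = 0, which factors as -3*(u - 3)*(u + 4)*(u + 5)/2 = 0. The curves meet at u = -5, -4, 3.
On [-5, -4], y = -u + 1 is on top; that piece has area ∫[-5,-4] (-(-3*u^3/2 - 9*u^2 + 21*u/2 + 90)) du = 15/8.
On [-4, 3], y = -3*u^3/2 - 9*u^2 + 19*u/2 + 91 is on top; that piece has area ∫[-4,3] (-3*u^3/2 - 9*u^2 + 21*u/2 + 90) du = 3087/8.
Total enclosed area = 15/8 + 3087/8 = 1551/4.

1551/4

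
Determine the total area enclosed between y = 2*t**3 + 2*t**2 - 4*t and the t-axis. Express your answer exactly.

The curve meets the t-axis where 2*t**3 + 2*t**2 - 4*t = 0, i.e. 2*t*(t - 1)*(t + 2) = 0, at t = -2, 0, 1.
On [-2, 0] the curve lies above the axis; ∫[-2,0] (2*t**3 + 2*t**2 - 4*t) dt = 16/3, giving area 16/3.
On [0, 1] the curve lies below the axis; ∫[0,1] (2*t**3 + 2*t**2 - 4*t) dt = -5/6, giving area 5/6.
Total area = 16/3 + 5/6 = 37/6.

37/6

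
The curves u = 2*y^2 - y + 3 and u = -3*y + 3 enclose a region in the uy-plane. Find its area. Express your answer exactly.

1/3

Both boundary curves give u as a function of y, so integrate with respect to y. Setting them equal: 2*y^2 + 2*y = 0, i.e. 2*y*(y + 1) = 0, so they meet at y = -1, 0.
For y in [-1, 0], u = 2*y^2 - y + 3 is on the left; area = ∫[-1,0] (-(2*y^2 + 2*y)) dy = 1/3.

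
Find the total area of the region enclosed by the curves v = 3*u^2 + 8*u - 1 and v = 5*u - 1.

Set the curves equal: 3*u^2 + 8*u - 1 = 5*u - 1, so 3*u^2 + 3*u = 0, which factors as 3*u*(u + 1) = 0. The curves meet at u = -1, 0.
On [-1, 0], v = 5*u - 1 is on top; that piece has area ∫[-1,0] (-(3*u^2 + 3*u)) du = 1/2.

1/2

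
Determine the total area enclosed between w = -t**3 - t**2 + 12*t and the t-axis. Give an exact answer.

The curve meets the t-axis where -t**3 - t**2 + 12*t = 0, i.e. -t*(t - 3)*(t + 4) = 0, at t = -4, 0, 3.
On [-4, 0] the curve lies below the axis; ∫[-4,0] (-t**3 - t**2 + 12*t) dt = -160/3, giving area 160/3.
On [0, 3] the curve lies above the axis; ∫[0,3] (-t**3 - t**2 + 12*t) dt = 99/4, giving area 99/4.
Total area = 160/3 + 99/4 = 937/12.

937/12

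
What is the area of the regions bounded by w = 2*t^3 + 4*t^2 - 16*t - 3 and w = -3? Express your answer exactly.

Set the curves equal: 2*t^3 + 4*t^2 - 16*t - 3 = -3, so 2*t^3 + 4*t^2 - 16*t = 0, which factors as 2*t*(t - 2)*(t + 4) = 0. The curves meet at t = -4, 0, 2.
On [-4, 0], w = 2*t^3 + 4*t^2 - 16*t - 3 is on top; that piece has area ∫[-4,0] (2*t^3 + 4*t^2 - 16*t) dt = 256/3.
On [0, 2], w = -3 is on top; that piece has area ∫[0,2] (-(2*t^3 + 4*t^2 - 16*t)) dt = 40/3.
Total enclosed area = 256/3 + 40/3 = 296/3.

296/3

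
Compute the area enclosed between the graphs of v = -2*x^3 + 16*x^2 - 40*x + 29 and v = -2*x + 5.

37/6

Set the curves equal: -2*x^3 + 16*x^2 - 40*x + 29 = -2*x + 5, so -2*x^3 + 16*x^2 - 38*x + 24 = 0, which factors as -2*(x - 4)*(x - 3)*(x - 1) = 0. The curves meet at x = 1, 3, 4.
On [1, 3], v = -2*x + 5 is on top; that piece has area ∫[1,3] (-(-2*x^3 + 16*x^2 - 38*x + 24)) dx = 16/3.
On [3, 4], v = -2*x^3 + 16*x^2 - 40*x + 29 is on top; that piece has area ∫[3,4] (-2*x^3 + 16*x^2 - 38*x + 24) dx = 5/6.
Total enclosed area = 16/3 + 5/6 = 37/6.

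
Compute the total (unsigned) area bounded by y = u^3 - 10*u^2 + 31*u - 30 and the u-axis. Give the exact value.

37/12

The curve meets the u-axis where u^3 - 10*u^2 + 31*u - 30 = 0, i.e. (u - 5)*(u - 3)*(u - 2) = 0, at u = 2, 3, 5.
On [2, 3] the curve lies above the axis; ∫[2,3] (u^3 - 10*u^2 + 31*u - 30) du = 5/12, giving area 5/12.
On [3, 5] the curve lies below the axis; ∫[3,5] (u^3 - 10*u^2 + 31*u - 30) du = -8/3, giving area 8/3.
Total area = 5/12 + 8/3 = 37/12.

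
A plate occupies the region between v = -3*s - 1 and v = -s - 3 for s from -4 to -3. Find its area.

9

On [-4, -3], (-3*s - 1) - (-s - 3) = -2*s + 2 is ≥ 0 throughout, so the area is a single integral of |-2*s + 2|.
∫[-4,-3] (-2*s + 2) ds = 9.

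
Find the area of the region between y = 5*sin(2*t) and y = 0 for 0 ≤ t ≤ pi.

The difference (5*sin(2*t)) - (0) = 5*sin(2*t) changes sign at t = pi/2 inside [0, pi], so split the integral there.
∫[0,pi/2] (5*sin(2*t)) dt = 5.
∫[pi/2,pi] (5*sin(2*t)) dt = -5; the area of that piece is 5.
Total area = 5 + 5 = 10.

10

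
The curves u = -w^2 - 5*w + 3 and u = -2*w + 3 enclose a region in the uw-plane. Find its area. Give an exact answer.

Both boundary curves give u as a function of w, so integrate with respect to w. Setting them equal: -w^2 - 3*w = 0, i.e. -w*(w + 3) = 0, so they meet at w = -3, 0.
For w in [-3, 0], u = -w^2 - 5*w + 3 is on the right; area = ∫[-3,0] (-w^2 - 3*w) dw = 9/2.

9/2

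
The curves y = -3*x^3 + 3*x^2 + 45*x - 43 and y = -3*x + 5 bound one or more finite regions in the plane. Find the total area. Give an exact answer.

863/2

Set the curves equal: -3*x^3 + 3*x^2 + 45*x - 43 = -3*x + 5, so -3*x^3 + 3*x^2 + 48*x - 48 = 0, which factors as -3*(x - 4)*(x - 1)*(x + 4) = 0. The curves meet at x = -4, 1, 4.
On [-4, 1], y = -3*x + 5 is on top; that piece has area ∫[-4,1] (-(-3*x^3 + 3*x^2 + 48*x - 48)) dx = 1375/4.
On [1, 4], y = -3*x^3 + 3*x^2 + 45*x - 43 is on top; that piece has area ∫[1,4] (-3*x^3 + 3*x^2 + 48*x - 48) dx = 351/4.
Total enclosed area = 1375/4 + 351/4 = 863/2.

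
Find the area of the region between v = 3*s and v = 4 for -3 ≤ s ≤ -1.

20

On [-3, -1], (3*s) - (4) = 3*s - 4 is ≤ 0 throughout, so the area is a single integral of |3*s - 4|.
∫[-3,-1] (3*s - 4) ds = -20; the area of that piece is 20.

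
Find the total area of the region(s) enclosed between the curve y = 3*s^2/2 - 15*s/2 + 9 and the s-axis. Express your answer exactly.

The curve meets the s-axis where 3*s^2/2 - 15*s/2 + 9 = 0, i.e. 3*(s - 3)*(s - 2)/2 = 0, at s = 2, 3.
On [2, 3] the curve lies below the axis; ∫[2,3] (3*s^2/2 - 15*s/2 + 9) ds = -1/4, giving area 1/4.

1/4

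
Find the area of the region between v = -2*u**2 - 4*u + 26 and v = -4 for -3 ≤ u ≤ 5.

544/3

The difference (-2*u**2 - 4*u + 26) - (-4) = -2*u**2 - 4*u + 30 changes sign at u = 3 inside [-3, 5], so split the integral there.
∫[-3,3] (-2*u**2 - 4*u + 30) du = 144.
∫[3,5] (-2*u**2 - 4*u + 30) du = -112/3; the area of that piece is 112/3.
Total area = 144 + 112/3 = 544/3.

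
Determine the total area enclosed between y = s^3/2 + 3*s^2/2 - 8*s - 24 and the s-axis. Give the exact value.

The curve meets the s-axis where s^3/2 + 3*s^2/2 - 8*s - 24 = 0, i.e. (s - 4)*(s + 3)*(s + 4)/2 = 0, at s = -4, -3, 4.
On [-4, -3] the curve lies above the axis; ∫[-4,-3] (s^3/2 + 3*s^2/2 - 8*s - 24) ds = 5/8, giving area 5/8.
On [-3, 4] the curve lies below the axis; ∫[-3,4] (s^3/2 + 3*s^2/2 - 8*s - 24) ds = -1029/8, giving area 1029/8.
Total area = 5/8 + 1029/8 = 517/4.

517/4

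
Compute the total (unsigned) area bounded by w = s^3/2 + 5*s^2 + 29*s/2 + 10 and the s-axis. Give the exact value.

The curve meets the s-axis where s^3/2 + 5*s^2 + 29*s/2 + 10 = 0, i.e. (s + 1)*(s + 4)*(s + 5)/2 = 0, at s = -5, -4, -1.
On [-5, -4] the curve lies above the axis; ∫[-5,-4] (s^3/2 + 5*s^2 + 29*s/2 + 10) ds = 7/24, giving area 7/24.
On [-4, -1] the curve lies below the axis; ∫[-4,-1] (s^3/2 + 5*s^2 + 29*s/2 + 10) ds = -45/8, giving area 45/8.
Total area = 7/24 + 45/8 = 71/12.

71/12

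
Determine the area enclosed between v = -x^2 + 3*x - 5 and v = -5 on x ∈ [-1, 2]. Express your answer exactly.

The difference (-x^2 + 3*x - 5) - (-5) = -x^2 + 3*x changes sign at x = 0 inside [-1, 2], so split the integral there.
∫[-1,0] (-x^2 + 3*x) dx = -11/6; the area of that piece is 11/6.
∫[0,2] (-x^2 + 3*x) dx = 10/3.
Total area = 11/6 + 10/3 = 31/6.

31/6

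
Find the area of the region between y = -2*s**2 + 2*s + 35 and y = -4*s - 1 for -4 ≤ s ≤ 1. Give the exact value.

111

The difference (-2*s**2 + 2*s + 35) - (-4*s - 1) = -2*s**2 + 6*s + 36 changes sign at s = -3 inside [-4, 1], so split the integral there.
∫[-4,-3] (-2*s**2 + 6*s + 36) ds = -29/3; the area of that piece is 29/3.
∫[-3,1] (-2*s**2 + 6*s + 36) ds = 304/3.
Total area = 29/3 + 304/3 = 111.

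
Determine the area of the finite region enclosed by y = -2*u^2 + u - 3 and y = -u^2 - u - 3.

Set the curves equal: -2*u^2 + u - 3 = -u^2 - u - 3, so -u^2 + 2*u = 0, which factors as -u*(u - 2) = 0. The curves meet at u = 0, 2.
On [0, 2], y = -2*u^2 + u - 3 is on top; that piece has area ∫[0,2] (-u^2 + 2*u) du = 4/3.

4/3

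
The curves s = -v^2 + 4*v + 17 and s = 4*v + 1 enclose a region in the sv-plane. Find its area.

256/3

Both boundary curves give s as a function of v, so integrate with respect to v. Setting them equal: -v^2 + 16 = 0, i.e. -(v - 4)*(v + 4) = 0, so they meet at v = -4, 4.
For v in [-4, 4], s = -v^2 + 4*v + 17 is on the right; area = ∫[-4,4] (-v^2 + 16) dv = 256/3.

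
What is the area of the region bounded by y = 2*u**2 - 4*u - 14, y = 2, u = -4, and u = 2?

The difference (2*u**2 - 4*u - 14) - (2) = 2*u**2 - 4*u - 16 changes sign at u = -2 inside [-4, 2], so split the integral there.
∫[-4,-2] (2*u**2 - 4*u - 16) du = 88/3.
∫[-2,2] (2*u**2 - 4*u - 16) du = -160/3; the area of that piece is 160/3.
Total area = 88/3 + 160/3 = 248/3.

248/3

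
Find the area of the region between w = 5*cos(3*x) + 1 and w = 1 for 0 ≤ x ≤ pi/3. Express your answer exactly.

The difference (5*cos(3*x) + 1) - (1) = 5*cos(3*x) changes sign at x = pi/6 inside [0, pi/3], so split the integral there.
∫[0,pi/6] (5*cos(3*x)) dx = 5/3.
∫[pi/6,pi/3] (5*cos(3*x)) dx = -5/3; the area of that piece is 5/3.
Total area = 5/3 + 5/3 = 10/3.

10/3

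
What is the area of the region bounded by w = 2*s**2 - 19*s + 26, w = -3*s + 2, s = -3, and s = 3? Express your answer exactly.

560/3

The difference (2*s**2 - 19*s + 26) - (-3*s + 2) = 2*s**2 - 16*s + 24 changes sign at s = 2 inside [-3, 3], so split the integral there.
∫[-3,2] (2*s**2 - 16*s + 24) ds = 550/3.
∫[2,3] (2*s**2 - 16*s + 24) ds = -10/3; the area of that piece is 10/3.
Total area = 550/3 + 10/3 = 560/3.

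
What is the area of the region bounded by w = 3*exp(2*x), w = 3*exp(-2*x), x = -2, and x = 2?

-6 + 3*exp(-4) + 3*exp(4)

The difference (3*exp(2*x)) - (3*exp(-2*x)) = 3*exp(2*x) - 3*exp(-2*x) changes sign at x = 0 inside [-2, 2], so split the integral there.
∫[-2,0] (3*exp(2*x) - 3*exp(-2*x)) dx = -3*exp(4)/2 - 3*exp(-4)/2 + 3; the area of that piece is -3 + 3*exp(-4)/2 + 3*exp(4)/2.
∫[0,2] (3*exp(2*x) - 3*exp(-2*x)) dx = -3 + 3*exp(-4)/2 + 3*exp(4)/2.
Total area = (-3 + 3*exp(-4)/2 + 3*exp(4)/2) + (-3 + 3*exp(-4)/2 + 3*exp(4)/2) = -6 + 3*exp(-4) + 3*exp(4).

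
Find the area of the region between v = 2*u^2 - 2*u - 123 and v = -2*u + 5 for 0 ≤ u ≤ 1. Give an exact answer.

On [0, 1], (2*u^2 - 2*u - 123) - (-2*u + 5) = 2*u^2 - 128 is ≤ 0 throughout, so the area is a single integral of |2*u^2 - 128|.
∫[0,1] (2*u^2 - 128) du = -382/3; the area of that piece is 382/3.

382/3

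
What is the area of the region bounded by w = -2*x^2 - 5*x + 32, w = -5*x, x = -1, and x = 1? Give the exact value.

On [-1, 1], (-2*x^2 - 5*x + 32) - (-5*x) = -2*x^2 + 32 is ≥ 0 throughout, so the area is a single integral of |-2*x^2 + 32|.
∫[-1,1] (-2*x^2 + 32) dx = 188/3.

188/3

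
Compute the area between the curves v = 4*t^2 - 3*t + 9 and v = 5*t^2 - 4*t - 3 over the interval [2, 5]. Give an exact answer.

The difference (4*t^2 - 3*t + 9) - (5*t^2 - 4*t - 3) = -t^2 + t + 12 changes sign at t = 4 inside [2, 5], so split the integral there.
∫[2,4] (-t^2 + t + 12) dt = 34/3.
∫[4,5] (-t^2 + t + 12) dt = -23/6; the area of that piece is 23/6.
Total area = 34/3 + 23/6 = 91/6.

91/6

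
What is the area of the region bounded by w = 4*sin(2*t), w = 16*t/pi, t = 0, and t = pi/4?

On [0, pi/4], (4*sin(2*t)) - (16*t/pi) = -16*t/pi + 4*sin(2*t) is ≥ 0 throughout, so the area is a single integral of |-16*t/pi + 4*sin(2*t)|.
∫[0,pi/4] (-16*t/pi + 4*sin(2*t)) dt = 2 - pi/2.

2 - pi/2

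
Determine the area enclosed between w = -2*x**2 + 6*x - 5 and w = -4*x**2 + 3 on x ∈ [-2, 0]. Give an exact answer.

On [-2, 0], (-2*x**2 + 6*x - 5) - (-4*x**2 + 3) = 2*x**2 + 6*x - 8 is ≤ 0 throughout, so the area is a single integral of |2*x**2 + 6*x - 8|.
∫[-2,0] (2*x**2 + 6*x - 8) dx = -68/3; the area of that piece is 68/3.

68/3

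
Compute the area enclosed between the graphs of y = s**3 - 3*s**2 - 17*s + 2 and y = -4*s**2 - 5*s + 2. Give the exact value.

937/12

Set the curves equal: s**3 - 3*s**2 - 17*s + 2 = -4*s**2 - 5*s + 2, so s**3 + s**2 - 12*s = 0, which factors as s*(s - 3)*(s + 4) = 0. The curves meet at s = -4, 0, 3.
On [-4, 0], y = s**3 - 3*s**2 - 17*s + 2 is on top; that piece has area ∫[-4,0] (s**3 + s**2 - 12*s) ds = 160/3.
On [0, 3], y = -4*s**2 - 5*s + 2 is on top; that piece has area ∫[0,3] (-(s**3 + s**2 - 12*s)) ds = 99/4.
Total enclosed area = 160/3 + 99/4 = 937/12.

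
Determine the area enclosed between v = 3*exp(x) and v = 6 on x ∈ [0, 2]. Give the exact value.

The difference (3*exp(x)) - (6) = 3*exp(x) - 6 changes sign at x = log(2) inside [0, 2], so split the integral there.
∫[0,log(2)] (3*exp(x) - 6) dx = 3 - log(64); the area of that piece is -3 + log(64).
∫[log(2),2] (3*exp(x) - 6) dx = -18 + 6*log(2) + 3*exp(2).
Total area = (-3 + log(64)) + (-18 + 6*log(2) + 3*exp(2)) = -21 + 12*log(2) + 3*exp(2).

-21 + 12*log(2) + 3*exp(2)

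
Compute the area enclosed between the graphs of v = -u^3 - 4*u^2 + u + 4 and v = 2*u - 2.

71/6

Set the curves equal: -u^3 - 4*u^2 + u + 4 = 2*u - 2, so -u^3 - 4*u^2 - u + 6 = 0, which factors as -(u - 1)*(u + 2)*(u + 3) = 0. The curves meet at u = -3, -2, 1.
On [-3, -2], v = 2*u - 2 is on top; that piece has area ∫[-3,-2] (-(-u^3 - 4*u^2 - u + 6)) du = 7/12.
On [-2, 1], v = -u^3 - 4*u^2 + u + 4 is on top; that piece has area ∫[-2,1] (-u^3 - 4*u^2 - u + 6) du = 45/4.
Total enclosed area = 7/12 + 45/4 = 71/6.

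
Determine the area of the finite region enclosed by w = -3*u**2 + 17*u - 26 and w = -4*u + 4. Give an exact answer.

Set the curves equal: -3*u**2 + 17*u - 26 = -4*u + 4, so -3*u**2 + 21*u - 30 = 0, which factors as -3*(u - 5)*(u - 2) = 0. The curves meet at u = 2, 5.
On [2, 5], w = -3*u**2 + 17*u - 26 is on top; that piece has area ∫[2,5] (-3*u**2 + 21*u - 30) du = 27/2.

27/2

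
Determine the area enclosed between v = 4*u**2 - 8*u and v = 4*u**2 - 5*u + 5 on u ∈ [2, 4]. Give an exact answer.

On [2, 4], (4*u**2 - 8*u) - (4*u**2 - 5*u + 5) = -3*u - 5 is ≤ 0 throughout, so the area is a single integral of |-3*u - 5|.
∫[2,4] (-3*u - 5) du = -28; the area of that piece is 28.

28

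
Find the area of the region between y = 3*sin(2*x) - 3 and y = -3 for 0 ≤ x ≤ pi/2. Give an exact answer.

3

On [0, pi/2], (3*sin(2*x) - 3) - (-3) = 3*sin(2*x) is ≥ 0 throughout, so the area is a single integral of |3*sin(2*x)|.
∫[0,pi/2] (3*sin(2*x)) dx = 3.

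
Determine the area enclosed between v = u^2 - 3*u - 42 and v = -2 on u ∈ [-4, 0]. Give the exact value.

344/3

On [-4, 0], (u^2 - 3*u - 42) - (-2) = u^2 - 3*u - 40 is ≤ 0 throughout, so the area is a single integral of |u^2 - 3*u - 40|.
∫[-4,0] (u^2 - 3*u - 40) du = -344/3; the area of that piece is 344/3.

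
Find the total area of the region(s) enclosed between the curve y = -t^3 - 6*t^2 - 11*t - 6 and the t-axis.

The curve meets the t-axis where -t^3 - 6*t^2 - 11*t - 6 = 0, i.e. -(t + 1)*(t + 2)*(t + 3) = 0, at t = -3, -2, -1.
On [-3, -2] the curve lies below the axis; ∫[-3,-2] (-t^3 - 6*t^2 - 11*t - 6) dt = -1/4, giving area 1/4.
On [-2, -1] the curve lies above the axis; ∫[-2,-1] (-t^3 - 6*t^2 - 11*t - 6) dt = 1/4, giving area 1/4.
Total area = 1/4 + 1/4 = 1/2.

1/2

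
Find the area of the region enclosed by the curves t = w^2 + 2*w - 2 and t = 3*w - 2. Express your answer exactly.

Both boundary curves give t as a function of w, so integrate with respect to w. Setting them equal: w^2 - w = 0, i.e. w*(w - 1) = 0, so they meet at w = 0, 1.
For w in [0, 1], t = w^2 + 2*w - 2 is on the left; area = ∫[0,1] (-(w^2 - w)) dw = 1/6.

1/6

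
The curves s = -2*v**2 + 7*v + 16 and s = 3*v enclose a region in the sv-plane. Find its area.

72

Both boundary curves give s as a function of v, so integrate with respect to v. Setting them equal: -2*v**2 + 4*v + 16 = 0, i.e. -2*(v - 4)*(v + 2) = 0, so they meet at v = -2, 4.
For v in [-2, 4], s = -2*v**2 + 7*v + 16 is on the right; area = ∫[-2,4] (-2*v**2 + 4*v + 16) dv = 72.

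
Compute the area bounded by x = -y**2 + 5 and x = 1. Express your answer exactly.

32/3

Both boundary curves give x as a function of y, so integrate with respect to y. Setting them equal: -y**2 + 4 = 0, i.e. -(y - 2)*(y + 2) = 0, so they meet at y = -2, 2.
For y in [-2, 2], x = -y**2 + 5 is on the right; area = ∫[-2,2] (-y**2 + 4) dy = 32/3.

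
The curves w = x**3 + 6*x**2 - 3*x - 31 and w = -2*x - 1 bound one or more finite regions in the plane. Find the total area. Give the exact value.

407/4

Set the curves equal: x**3 + 6*x**2 - 3*x - 31 = -2*x - 1, so x**3 + 6*x**2 - x - 30 = 0, which factors as (x - 2)*(x + 3)*(x + 5) = 0. The curves meet at x = -5, -3, 2.
On [-5, -3], w = x**3 + 6*x**2 - 3*x - 31 is on top; that piece has area ∫[-5,-3] (x**3 + 6*x**2 - x - 30) dx = 8.
On [-3, 2], w = -2*x - 1 is on top; that piece has area ∫[-3,2] (-(x**3 + 6*x**2 - x - 30)) dx = 375/4.
Total enclosed area = 8 + 375/4 = 407/4.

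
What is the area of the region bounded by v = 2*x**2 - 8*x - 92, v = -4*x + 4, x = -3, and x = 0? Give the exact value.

252

On [-3, 0], (2*x**2 - 8*x - 92) - (-4*x + 4) = 2*x**2 - 4*x - 96 is ≤ 0 throughout, so the area is a single integral of |2*x**2 - 4*x - 96|.
∫[-3,0] (2*x**2 - 4*x - 96) dx = -252; the area of that piece is 252.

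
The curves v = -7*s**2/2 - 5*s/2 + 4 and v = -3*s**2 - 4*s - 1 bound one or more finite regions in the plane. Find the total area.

343/12

Set the curves equal: -7*s**2/2 - 5*s/2 + 4 = -3*s**2 - 4*s - 1, so -s**2/2 + 3*s/2 + 5 = 0, which factors as -(s - 5)*(s + 2)/2 = 0. The curves meet at s = -2, 5.
On [-2, 5], v = -7*s**2/2 - 5*s/2 + 4 is on top; that piece has area ∫[-2,5] (-s**2/2 + 3*s/2 + 5) ds = 343/12.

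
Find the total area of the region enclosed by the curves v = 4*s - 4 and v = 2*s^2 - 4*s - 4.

Set the curves equal: 4*s - 4 = 2*s^2 - 4*s - 4, so -2*s^2 + 8*s = 0, which factors as -2*s*(s - 4) = 0. The curves meet at s = 0, 4.
On [0, 4], v = 4*s - 4 is on top; that piece has area ∫[0,4] (-2*s^2 + 8*s) ds = 64/3.

64/3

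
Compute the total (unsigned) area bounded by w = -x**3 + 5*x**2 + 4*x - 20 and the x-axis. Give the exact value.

The curve meets the x-axis where -x**3 + 5*x**2 + 4*x - 20 = 0, i.e. -(x - 5)*(x - 2)*(x + 2) = 0, at x = -2, 2, 5.
On [-2, 2] the curve lies below the axis; ∫[-2,2] (-x**3 + 5*x**2 + 4*x - 20) dx = -160/3, giving area 160/3.
On [2, 5] the curve lies above the axis; ∫[2,5] (-x**3 + 5*x**2 + 4*x - 20) dx = 99/4, giving area 99/4.
Total area = 160/3 + 99/4 = 937/12.

937/12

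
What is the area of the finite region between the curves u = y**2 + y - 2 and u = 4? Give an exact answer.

125/6

Both boundary curves give u as a function of y, so integrate with respect to y. Setting them equal: y**2 + y - 6 = 0, i.e. (y - 2)*(y + 3) = 0, so they meet at y = -3, 2.
For y in [-3, 2], u = y**2 + y - 2 is on the left; area = ∫[-3,2] (-(y**2 + y - 6)) dy = 125/6.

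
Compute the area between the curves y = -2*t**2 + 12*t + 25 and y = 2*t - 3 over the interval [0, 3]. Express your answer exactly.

111

On [0, 3], (-2*t**2 + 12*t + 25) - (2*t - 3) = -2*t**2 + 10*t + 28 is ≥ 0 throughout, so the area is a single integral of |-2*t**2 + 10*t + 28|.
∫[0,3] (-2*t**2 + 10*t + 28) dt = 111.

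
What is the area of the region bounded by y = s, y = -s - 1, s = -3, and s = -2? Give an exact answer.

On [-3, -2], (s) - (-s - 1) = 2*s + 1 is ≤ 0 throughout, so the area is a single integral of |2*s + 1|.
∫[-3,-2] (2*s + 1) ds = -4; the area of that piece is 4.

4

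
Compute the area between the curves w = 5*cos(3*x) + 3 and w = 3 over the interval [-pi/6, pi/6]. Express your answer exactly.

On [-pi/6, pi/6], (5*cos(3*x) + 3) - (3) = 5*cos(3*x) is ≥ 0 throughout, so the area is a single integral of |5*cos(3*x)|.
∫[-pi/6,pi/6] (5*cos(3*x)) dx = 10/3.

10/3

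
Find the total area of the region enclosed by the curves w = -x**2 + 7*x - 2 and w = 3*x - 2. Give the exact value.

32/3

Set the curves equal: -x**2 + 7*x - 2 = 3*x - 2, so -x**2 + 4*x = 0, which factors as -x*(x - 4) = 0. The curves meet at x = 0, 4.
On [0, 4], w = -x**2 + 7*x - 2 is on top; that piece has area ∫[0,4] (-x**2 + 4*x) dx = 32/3.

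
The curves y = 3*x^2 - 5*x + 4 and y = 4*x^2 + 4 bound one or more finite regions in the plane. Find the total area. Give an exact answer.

125/6

Set the curves equal: 3*x^2 - 5*x + 4 = 4*x^2 + 4, so -x^2 - 5*x = 0, which factors as -x*(x + 5) = 0. The curves meet at x = -5, 0.
On [-5, 0], y = 3*x^2 - 5*x + 4 is on top; that piece has area ∫[-5,0] (-x^2 - 5*x) dx = 125/6.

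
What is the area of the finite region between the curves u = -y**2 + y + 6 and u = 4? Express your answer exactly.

Both boundary curves give u as a function of y, so integrate with respect to y. Setting them equal: -y**2 + y + 2 = 0, i.e. -(y - 2)*(y + 1) = 0, so they meet at y = -1, 2.
For y in [-1, 2], u = -y**2 + y + 6 is on the right; area = ∫[-1,2] (-y**2 + y + 2) dy = 9/2.

9/2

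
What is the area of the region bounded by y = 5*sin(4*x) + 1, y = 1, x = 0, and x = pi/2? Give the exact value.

The difference (5*sin(4*x) + 1) - (1) = 5*sin(4*x) changes sign at x = pi/4 inside [0, pi/2], so split the integral there.
∫[0,pi/4] (5*sin(4*x)) dx = 5/2.
∫[pi/4,pi/2] (5*sin(4*x)) dx = -5/2; the area of that piece is 5/2.
Total area = 5/2 + 5/2 = 5.

5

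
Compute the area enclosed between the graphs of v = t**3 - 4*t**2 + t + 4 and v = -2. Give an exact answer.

Set the curves equal: t**3 - 4*t**2 + t + 4 = -2, so t**3 - 4*t**2 + t + 6 = 0, which factors as (t - 3)*(t - 2)*(t + 1) = 0. The curves meet at t = -1, 2, 3.
On [-1, 2], v = t**3 - 4*t**2 + t + 4 is on top; that piece has area ∫[-1,2] (t**3 - 4*t**2 + t + 6) dt = 45/4.
On [2, 3], v = -2 is on top; that piece has area ∫[2,3] (-(t**3 - 4*t**2 + t + 6)) dt = 7/12.
Total enclosed area = 45/4 + 7/12 = 71/6.

71/6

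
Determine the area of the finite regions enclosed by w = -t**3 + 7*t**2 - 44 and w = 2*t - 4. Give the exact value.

1741/12

Set the curves equal: -t**3 + 7*t**2 - 44 = 2*t - 4, so -t**3 + 7*t**2 - 2*t - 40 = 0, which factors as -(t - 5)*(t - 4)*(t + 2) = 0. The curves meet at t = -2, 4, 5.
On [-2, 4], w = 2*t - 4 is on top; that piece has area ∫[-2,4] (-(-t**3 + 7*t**2 - 2*t - 40)) dt = 144.
On [4, 5], w = -t**3 + 7*t**2 - 44 is on top; that piece has area ∫[4,5] (-t**3 + 7*t**2 - 2*t - 40) dt = 13/12.
Total enclosed area = 144 + 13/12 = 1741/12.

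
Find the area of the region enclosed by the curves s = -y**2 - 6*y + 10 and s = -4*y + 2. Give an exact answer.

36

Both boundary curves give s as a function of y, so integrate with respect to y. Setting them equal: -y**2 - 2*y + 8 = 0, i.e. -(y - 2)*(y + 4) = 0, so they meet at y = -4, 2.
For y in [-4, 2], s = -y**2 - 6*y + 10 is on the right; area = ∫[-4,2] (-y**2 - 2*y + 8) dy = 36.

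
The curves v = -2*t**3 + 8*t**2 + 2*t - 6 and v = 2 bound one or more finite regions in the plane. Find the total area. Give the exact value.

253/6

Set the curves equal: -2*t**3 + 8*t**2 + 2*t - 6 = 2, so -2*t**3 + 8*t**2 + 2*t - 8 = 0, which factors as -2*(t - 4)*(t - 1)*(t + 1) = 0. The curves meet at t = -1, 1, 4.
On [-1, 1], v = 2 is on top; that piece has area ∫[-1,1] (-(-2*t**3 + 8*t**2 + 2*t - 8)) dt = 32/3.
On [1, 4], v = -2*t**3 + 8*t**2 + 2*t - 6 is on top; that piece has area ∫[1,4] (-2*t**3 + 8*t**2 + 2*t - 8) dt = 63/2.
Total enclosed area = 32/3 + 63/2 = 253/6.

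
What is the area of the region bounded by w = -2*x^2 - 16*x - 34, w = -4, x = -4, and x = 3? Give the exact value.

The difference (-2*x^2 - 16*x - 34) - (-4) = -2*x^2 - 16*x - 30 changes sign at x = -3 inside [-4, 3], so split the integral there.
∫[-4,-3] (-2*x^2 - 16*x - 30) dx = 4/3.
∫[-3,3] (-2*x^2 - 16*x - 30) dx = -216; the area of that piece is 216.
Total area = 4/3 + 216 = 652/3.

652/3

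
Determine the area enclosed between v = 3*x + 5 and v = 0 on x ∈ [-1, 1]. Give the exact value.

10

On [-1, 1], (3*x + 5) - (0) = 3*x + 5 is ≥ 0 throughout, so the area is a single integral of |3*x + 5|.
∫[-1,1] (3*x + 5) dx = 10.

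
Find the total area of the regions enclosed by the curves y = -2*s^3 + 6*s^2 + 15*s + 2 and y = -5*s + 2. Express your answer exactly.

407/2

Set the curves equal: -2*s^3 + 6*s^2 + 15*s + 2 = -5*s + 2, so -2*s^3 + 6*s^2 + 20*s = 0, which factors as -2*s*(s - 5)*(s + 2) = 0. The curves meet at s = -2, 0, 5.
On [-2, 0], y = -5*s + 2 is on top; that piece has area ∫[-2,0] (-(-2*s^3 + 6*s^2 + 20*s)) ds = 16.
On [0, 5], y = -2*s^3 + 6*s^2 + 15*s + 2 is on top; that piece has area ∫[0,5] (-2*s^3 + 6*s^2 + 20*s) ds = 375/2.
Total enclosed area = 16 + 375/2 = 407/2.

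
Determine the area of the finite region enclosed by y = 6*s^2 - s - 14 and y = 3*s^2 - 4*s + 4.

125/2

Set the curves equal: 6*s^2 - s - 14 = 3*s^2 - 4*s + 4, so 3*s^2 + 3*s - 18 = 0, which factors as 3*(s - 2)*(s + 3) = 0. The curves meet at s = -3, 2.
On [-3, 2], y = 3*s^2 - 4*s + 4 is on top; that piece has area ∫[-3,2] (-(3*s^2 + 3*s - 18)) ds = 125/2.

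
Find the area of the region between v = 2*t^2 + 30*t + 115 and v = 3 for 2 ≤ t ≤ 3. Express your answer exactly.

On [2, 3], (2*t^2 + 30*t + 115) - (3) = 2*t^2 + 30*t + 112 is ≥ 0 throughout, so the area is a single integral of |2*t^2 + 30*t + 112|.
∫[2,3] (2*t^2 + 30*t + 112) dt = 599/3.

599/3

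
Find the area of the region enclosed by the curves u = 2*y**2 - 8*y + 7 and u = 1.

Both boundary curves give u as a function of y, so integrate with respect to y. Setting them equal: 2*y**2 - 8*y + 6 = 0, i.e. 2*(y - 3)*(y - 1) = 0, so they meet at y = 1, 3.
For y in [1, 3], u = 2*y**2 - 8*y + 7 is on the left; area = ∫[1,3] (-(2*y**2 - 8*y + 6)) dy = 8/3.

8/3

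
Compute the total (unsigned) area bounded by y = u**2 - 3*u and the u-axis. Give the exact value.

9/2

The curve meets the u-axis where u**2 - 3*u = 0, i.e. u*(u - 3) = 0, at u = 0, 3.
On [0, 3] the curve lies below the axis; ∫[0,3] (u**2 - 3*u) du = -9/2, giving area 9/2.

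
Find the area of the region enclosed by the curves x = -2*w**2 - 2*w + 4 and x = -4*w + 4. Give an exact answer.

Both boundary curves give x as a function of w, so integrate with respect to w. Setting them equal: -2*w**2 + 2*w = 0, i.e. -2*w*(w - 1) = 0, so they meet at w = 0, 1.
For w in [0, 1], x = -2*w**2 - 2*w + 4 is on the right; area = ∫[0,1] (-2*w**2 + 2*w) dw = 1/3.

1/3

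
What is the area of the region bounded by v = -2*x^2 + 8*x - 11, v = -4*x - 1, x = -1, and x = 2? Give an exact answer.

The difference (-2*x^2 + 8*x - 11) - (-4*x - 1) = -2*x^2 + 12*x - 10 changes sign at x = 1 inside [-1, 2], so split the integral there.
∫[-1,1] (-2*x^2 + 12*x - 10) dx = -64/3; the area of that piece is 64/3.
∫[1,2] (-2*x^2 + 12*x - 10) dx = 10/3.
Total area = 64/3 + 10/3 = 74/3.

74/3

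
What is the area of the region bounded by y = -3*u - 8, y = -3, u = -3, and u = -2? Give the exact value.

On [-3, -2], (-3*u - 8) - (-3) = -3*u - 5 is ≥ 0 throughout, so the area is a single integral of |-3*u - 5|.
∫[-3,-2] (-3*u - 5) du = 5/2.

5/2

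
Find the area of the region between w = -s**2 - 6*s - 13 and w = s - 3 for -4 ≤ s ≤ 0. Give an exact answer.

12

The difference (-s**2 - 6*s - 13) - (s - 3) = -s**2 - 7*s - 10 changes sign at s = -2 inside [-4, 0], so split the integral there.
∫[-4,-2] (-s**2 - 7*s - 10) ds = 10/3.
∫[-2,0] (-s**2 - 7*s - 10) ds = -26/3; the area of that piece is 26/3.
Total area = 10/3 + 26/3 = 12.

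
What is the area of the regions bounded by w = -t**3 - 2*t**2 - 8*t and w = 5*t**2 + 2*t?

Set the curves equal: -t**3 - 2*t**2 - 8*t = 5*t**2 + 2*t, so -t**3 - 7*t**2 - 10*t = 0, which factors as -t*(t + 2)*(t + 5) = 0. The curves meet at t = -5, -2, 0.
On [-5, -2], w = 5*t**2 + 2*t is on top; that piece has area ∫[-5,-2] (-(-t**3 - 7*t**2 - 10*t)) dt = 63/4.
On [-2, 0], w = -t**3 - 2*t**2 - 8*t is on top; that piece has area ∫[-2,0] (-t**3 - 7*t**2 - 10*t) dt = 16/3.
Total enclosed area = 63/4 + 16/3 = 253/12.

253/12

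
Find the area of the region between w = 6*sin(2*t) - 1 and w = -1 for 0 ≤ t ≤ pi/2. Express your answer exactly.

6

On [0, pi/2], (6*sin(2*t) - 1) - (-1) = 6*sin(2*t) is ≥ 0 throughout, so the area is a single integral of |6*sin(2*t)|.
∫[0,pi/2] (6*sin(2*t)) dt = 6.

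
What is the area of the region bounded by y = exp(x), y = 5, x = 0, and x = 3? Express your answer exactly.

-24 + 10*log(5) + exp(3)

The difference (exp(x)) - (5) = exp(x) - 5 changes sign at x = log(5) inside [0, 3], so split the integral there.
∫[0,log(5)] (exp(x) - 5) dx = 4 - log(3125); the area of that piece is -4 + log(3125).
∫[log(5),3] (exp(x) - 5) dx = -20 + 5*log(5) + exp(3).
Total area = (-4 + log(3125)) + (-20 + 5*log(5) + exp(3)) = -24 + 10*log(5) + exp(3).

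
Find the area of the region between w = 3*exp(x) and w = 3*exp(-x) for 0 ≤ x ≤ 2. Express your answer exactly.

-6 + 3*exp(-2) + 3*exp(2)

On [0, 2], (3*exp(x)) - (3*exp(-x)) = 3*exp(x) - 3*exp(-x) is ≥ 0 throughout, so the area is a single integral of |3*exp(x) - 3*exp(-x)|.
∫[0,2] (3*exp(x) - 3*exp(-x)) dx = -6 + 3*exp(-2) + 3*exp(2).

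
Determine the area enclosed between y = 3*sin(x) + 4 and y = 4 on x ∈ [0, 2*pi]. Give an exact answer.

12

The difference (3*sin(x) + 4) - (4) = 3*sin(x) changes sign at x = pi inside [0, 2*pi], so split the integral there.
∫[0,pi] (3*sin(x)) dx = 6.
∫[pi,2*pi] (3*sin(x)) dx = -6; the area of that piece is 6.
Total area = 6 + 6 = 12.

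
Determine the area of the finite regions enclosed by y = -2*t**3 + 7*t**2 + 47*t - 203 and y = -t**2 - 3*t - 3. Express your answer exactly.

4019/3

Set the curves equal: -2*t**3 + 7*t**2 + 47*t - 203 = -t**2 - 3*t - 3, so -2*t**3 + 8*t**2 + 50*t - 200 = 0, which factors as -2*(t - 5)*(t - 4)*(t + 5) = 0. The curves meet at t = -5, 4, 5.
On [-5, 4], y = -t**2 - 3*t - 3 is on top; that piece has area ∫[-5,4] (-(-2*t**3 + 8*t**2 + 50*t - 200)) dt = 2673/2.
On [4, 5], y = -2*t**3 + 7*t**2 + 47*t - 203 is on top; that piece has area ∫[4,5] (-2*t**3 + 8*t**2 + 50*t - 200) dt = 19/6.
Total enclosed area = 2673/2 + 19/6 = 4019/3.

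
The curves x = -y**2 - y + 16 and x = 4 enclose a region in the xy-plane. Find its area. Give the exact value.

Both boundary curves give x as a function of y, so integrate with respect to y. Setting them equal: -y**2 - y + 12 = 0, i.e. -(y - 3)*(y + 4) = 0, so they meet at y = -4, 3.
For y in [-4, 3], x = -y**2 - y + 16 is on the right; area = ∫[-4,3] (-y**2 - y + 12) dy = 343/6.

343/6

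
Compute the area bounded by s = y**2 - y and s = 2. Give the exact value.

Both boundary curves give s as a function of y, so integrate with respect to y. Setting them equal: y**2 - y - 2 = 0, i.e. (y - 2)*(y + 1) = 0, so they meet at y = -1, 2.
For y in [-1, 2], s = y**2 - y is on the left; area = ∫[-1,2] (-(y**2 - y - 2)) dy = 9/2.

9/2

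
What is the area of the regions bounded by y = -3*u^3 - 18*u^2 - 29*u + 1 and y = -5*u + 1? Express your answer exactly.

Set the curves equal: -3*u^3 - 18*u^2 - 29*u + 1 = -5*u + 1, so -3*u^3 - 18*u^2 - 24*u = 0, which factors as -3*u*(u + 2)*(u + 4) = 0. The curves meet at u = -4, -2, 0.
On [-4, -2], y = -5*u + 1 is on top; that piece has area ∫[-4,-2] (-(-3*u^3 - 18*u^2 - 24*u)) du = 12.
On [-2, 0], y = -3*u^3 - 18*u^2 - 29*u + 1 is on top; that piece has area ∫[-2,0] (-3*u^3 - 18*u^2 - 24*u) du = 12.
Total enclosed area = 12 + 12 = 24.

24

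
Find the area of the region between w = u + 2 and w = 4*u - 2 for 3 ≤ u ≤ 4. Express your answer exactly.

13/2

On [3, 4], (u + 2) - (4*u - 2) = -3*u + 4 is ≤ 0 throughout, so the area is a single integral of |-3*u + 4|.
∫[3,4] (-3*u + 4) du = -13/2; the area of that piece is 13/2.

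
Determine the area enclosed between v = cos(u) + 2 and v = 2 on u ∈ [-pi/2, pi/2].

On [-pi/2, pi/2], (cos(u) + 2) - (2) = cos(u) is ≥ 0 throughout, so the area is a single integral of |cos(u)|.
∫[-pi/2,pi/2] (cos(u)) du = 2.

2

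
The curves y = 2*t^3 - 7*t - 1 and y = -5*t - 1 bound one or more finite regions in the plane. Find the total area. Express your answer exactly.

Set the curves equal: 2*t^3 - 7*t - 1 = -5*t - 1, so 2*t^3 - 2*t = 0, which factors as 2*t*(t - 1)*(t + 1) = 0. The curves meet at t = -1, 0, 1.
On [-1, 0], y = 2*t^3 - 7*t - 1 is on top; that piece has area ∫[-1,0] (2*t^3 - 2*t) dt = 1/2.
On [0, 1], y = -5*t - 1 is on top; that piece has area ∫[0,1] (-(2*t^3 - 2*t)) dt = 1/2.
Total enclosed area = 1/2 + 1/2 = 1.

1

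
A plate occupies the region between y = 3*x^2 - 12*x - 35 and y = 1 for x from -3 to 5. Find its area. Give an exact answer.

The difference (3*x^2 - 12*x - 35) - (1) = 3*x^2 - 12*x - 36 changes sign at x = -2 inside [-3, 5], so split the integral there.
∫[-3,-2] (3*x^2 - 12*x - 36) dx = 13.
∫[-2,5] (3*x^2 - 12*x - 36) dx = -245; the area of that piece is 245.
Total area = 13 + 245 = 258.

258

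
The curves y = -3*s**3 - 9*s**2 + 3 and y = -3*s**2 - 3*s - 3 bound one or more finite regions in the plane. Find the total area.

37/4

Set the curves equal: -3*s**3 - 9*s**2 + 3 = -3*s**2 - 3*s - 3, so -3*s**3 - 6*s**2 + 3*s + 6 = 0, which factors as -3*(s - 1)*(s + 1)*(s + 2) = 0. The curves meet at s = -2, -1, 1.
On [-2, -1], y = -3*s**2 - 3*s - 3 is on top; that piece has area ∫[-2,-1] (-(-3*s**3 - 6*s**2 + 3*s + 6)) ds = 5/4.
On [-1, 1], y = -3*s**3 - 9*s**2 + 3 is on top; that piece has area ∫[-1,1] (-3*s**3 - 6*s**2 + 3*s + 6) ds = 8.
Total enclosed area = 5/4 + 8 = 37/4.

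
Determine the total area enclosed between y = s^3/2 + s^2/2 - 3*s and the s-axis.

The curve meets the s-axis where s^3/2 + s^2/2 - 3*s = 0, i.e. s*(s - 2)*(s + 3)/2 = 0, at s = -3, 0, 2.
On [-3, 0] the curve lies above the axis; ∫[-3,0] (s^3/2 + s^2/2 - 3*s) ds = 63/8, giving area 63/8.
On [0, 2] the curve lies below the axis; ∫[0,2] (s^3/2 + s^2/2 - 3*s) ds = -8/3, giving area 8/3.
Total area = 63/8 + 8/3 = 253/24.

253/24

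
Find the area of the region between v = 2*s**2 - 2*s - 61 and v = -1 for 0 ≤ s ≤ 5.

725/3

On [0, 5], (2*s**2 - 2*s - 61) - (-1) = 2*s**2 - 2*s - 60 is ≤ 0 throughout, so the area is a single integral of |2*s**2 - 2*s - 60|.
∫[0,5] (2*s**2 - 2*s - 60) ds = -725/3; the area of that piece is 725/3.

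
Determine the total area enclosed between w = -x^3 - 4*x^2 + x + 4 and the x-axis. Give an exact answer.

253/12

The curve meets the x-axis where -x^3 - 4*x^2 + x + 4 = 0, i.e. -(x - 1)*(x + 1)*(x + 4) = 0, at x = -4, -1, 1.
On [-4, -1] the curve lies below the axis; ∫[-4,-1] (-x^3 - 4*x^2 + x + 4) dx = -63/4, giving area 63/4.
On [-1, 1] the curve lies above the axis; ∫[-1,1] (-x^3 - 4*x^2 + x + 4) dx = 16/3, giving area 16/3.
Total area = 63/4 + 16/3 = 253/12.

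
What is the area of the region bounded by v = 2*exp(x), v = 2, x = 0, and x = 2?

On [0, 2], (2*exp(x)) - (2) = 2*exp(x) - 2 is ≥ 0 throughout, so the area is a single integral of |2*exp(x) - 2|.
∫[0,2] (2*exp(x) - 2) dx = -6 + 2*exp(2).

-6 + 2*exp(2)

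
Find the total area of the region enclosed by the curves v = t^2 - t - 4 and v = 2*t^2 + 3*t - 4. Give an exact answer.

Set the curves equal: t^2 - t - 4 = 2*t^2 + 3*t - 4, so -t^2 - 4*t = 0, which factors as -t*(t + 4) = 0. The curves meet at t = -4, 0.
On [-4, 0], v = t^2 - t - 4 is on top; that piece has area ∫[-4,0] (-t^2 - 4*t) dt = 32/3.

32/3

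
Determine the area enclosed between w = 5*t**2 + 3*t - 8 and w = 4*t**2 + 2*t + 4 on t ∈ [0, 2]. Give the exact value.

On [0, 2], (5*t**2 + 3*t - 8) - (4*t**2 + 2*t + 4) = t**2 + t - 12 is ≤ 0 throughout, so the area is a single integral of |t**2 + t - 12|.
∫[0,2] (t**2 + t - 12) dt = -58/3; the area of that piece is 58/3.

58/3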